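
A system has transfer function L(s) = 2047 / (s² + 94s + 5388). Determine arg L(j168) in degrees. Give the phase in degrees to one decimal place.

-145.3°

∠[(j168)² + 94(j168) + 5388] = ∠[-22836 + j15792] = 145.33°
∠L(j168) = −145.33° = -145.33°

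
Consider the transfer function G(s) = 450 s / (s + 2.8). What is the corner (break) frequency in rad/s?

The single real pole at s = −2.8 gives a corner at ω = 2.8 rad/s.

2.8 rad/s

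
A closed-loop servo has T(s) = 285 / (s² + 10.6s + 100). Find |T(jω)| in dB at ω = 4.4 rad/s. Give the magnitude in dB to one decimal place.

9.7 dB

|(j4.4)² + 10.6(j4.4) + 100| = |80.64 + j46.64| = 93.16
|T(j4.4)| = 285 / 93.16 = 3.0594
20 log₁₀(3.0594) = 9.71 dB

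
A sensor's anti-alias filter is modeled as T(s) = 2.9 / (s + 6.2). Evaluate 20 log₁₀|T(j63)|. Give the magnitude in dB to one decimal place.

-26.8 dB

|j63 + 6.2| = √(63² + 6.2²) = 63.3
|T(j63)| = 2.9 / 63.3 = 0.04581
20 log₁₀(0.04581) = -26.78 dB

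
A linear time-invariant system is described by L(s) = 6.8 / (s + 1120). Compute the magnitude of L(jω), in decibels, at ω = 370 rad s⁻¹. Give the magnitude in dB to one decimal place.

-44.8 dB

|j370 + 1120| = √(370² + 1120²) = 1180
|L(j370)| = 6.8 / 1180 = 0.005765
20 log₁₀(0.005765) = -44.78 dB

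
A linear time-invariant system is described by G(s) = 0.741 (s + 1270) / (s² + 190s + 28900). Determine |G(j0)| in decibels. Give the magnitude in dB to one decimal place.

G(0) = 0.741 × 1270 / 28900 = 0.032563
20 log₁₀(0.032563) = -29.75 dB

-29.7 dB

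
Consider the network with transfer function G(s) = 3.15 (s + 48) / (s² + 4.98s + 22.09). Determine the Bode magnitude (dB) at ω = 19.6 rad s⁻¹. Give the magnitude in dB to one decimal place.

-7.2 dB

|j19.6 + 48| = √(19.6² + 48²) = 51.85
|(j19.6)² + 4.98(j19.6) + 22.09| = |-362.07 + j97.608| = 375
|G(j19.6)| = 3.15 × 51.85 / 375 = 0.43552
20 log₁₀(0.43552) = -7.22 dB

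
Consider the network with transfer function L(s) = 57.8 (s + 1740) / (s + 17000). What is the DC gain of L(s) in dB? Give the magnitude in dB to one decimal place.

15.4 dB

L(0) = 57.8 × 1740 / 17000 = 5.916
20 log₁₀(5.916) = 15.44 dB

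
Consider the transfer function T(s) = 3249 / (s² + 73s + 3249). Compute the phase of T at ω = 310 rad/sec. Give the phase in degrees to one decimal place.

-166.3°

∠[(j310)² + 73(j310) + 3249] = ∠[-92851 + j22630] = 166.30°
∠T(j310) = −166.30° = -166.30°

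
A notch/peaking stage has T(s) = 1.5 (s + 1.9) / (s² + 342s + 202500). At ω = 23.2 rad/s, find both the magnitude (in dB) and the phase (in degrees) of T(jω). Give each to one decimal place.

|j23.2 + 1.9| = √(23.2² + 1.9²) = 23.28
|(j23.2)² + 342(j23.2) + 202500| = |2.0196e+05 + j7934.4| = 2.021e+05
|T(j23.2)| = 1.5 × 23.28 / 2.021e+05 = 0.00017275
20 log₁₀(0.00017275) = -75.25 dB
∠(j23.2 + 1.9) = arctan(23.2/1.9) = 85.32°
∠[(j23.2)² + 342(j23.2) + 202500] = ∠[2.0196e+05 + j7934.4] = 2.25°
∠T(j23.2) = 85.32° − 2.25° = 83.07°

|T| = -75.3 dB, ∠T = 83.1 deg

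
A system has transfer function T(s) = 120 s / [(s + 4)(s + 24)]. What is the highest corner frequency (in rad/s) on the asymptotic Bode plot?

24 rad/s

Break frequencies occur at each pole and zero magnitude: 4 rad/s, 24 rad/s.
The highest is 24 rad/s.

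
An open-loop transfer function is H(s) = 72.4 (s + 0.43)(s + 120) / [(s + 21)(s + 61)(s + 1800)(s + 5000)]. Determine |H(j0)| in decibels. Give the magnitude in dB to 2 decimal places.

H(0) = 72.4 × 0.43 × 120 / (21 × 61 × 1800 × 5000) = 3.2404e-07
20 log₁₀(3.2404e-07) = -129.788 dB

-129.79 dB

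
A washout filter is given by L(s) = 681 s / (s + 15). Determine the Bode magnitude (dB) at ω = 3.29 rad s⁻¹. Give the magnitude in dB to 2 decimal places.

43.28 dB

|j3.29| = 3.29
|j3.29 + 15| = √(3.29² + 15²) = 15.36
|L(j3.29)| = 681 × 3.29 / 15.36 = 145.9
20 log₁₀(145.9) = 43.281 dB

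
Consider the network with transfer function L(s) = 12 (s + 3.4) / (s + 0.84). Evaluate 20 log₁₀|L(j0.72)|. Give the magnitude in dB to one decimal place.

|j0.72 + 3.4| = √(0.72² + 3.4²) = 3.475
|j0.72 + 0.84| = √(0.72² + 0.84²) = 1.106
|L(j0.72)| = 12 × 3.475 / 1.106 = 37.696
20 log₁₀(37.696) = 31.53 dB

31.5 dB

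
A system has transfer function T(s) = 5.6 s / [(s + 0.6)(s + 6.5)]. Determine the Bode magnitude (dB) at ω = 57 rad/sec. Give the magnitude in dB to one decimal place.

-20.2 dB

|j57| = 57
|j57 + 0.6| = √(57² + 0.6²) = 57
|j57 + 6.5| = √(57² + 6.5²) = 57.37
|T(j57)| = 5.6 × 57 / (57 × 57.37) = 0.097608
20 log₁₀(0.097608) = -20.21 dB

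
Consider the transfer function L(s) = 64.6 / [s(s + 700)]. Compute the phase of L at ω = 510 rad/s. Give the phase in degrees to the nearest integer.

-126°

∠(j510 + 700) = arctan(510/700) = 36.08°
∠(j510) = 90.00°
∠L(j510) = − (36.08° + 90.00°) = -126.08°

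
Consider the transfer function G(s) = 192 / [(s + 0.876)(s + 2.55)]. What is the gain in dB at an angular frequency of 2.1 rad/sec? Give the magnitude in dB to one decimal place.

28.1 dB

|j2.1 + 0.876| = √(2.1² + 0.876²) = 2.275
|j2.1 + 2.55| = √(2.1² + 2.55²) = 3.303
|G(j2.1)| = 192 / (2.275 × 3.303) = 25.544
20 log₁₀(25.544) = 28.15 dB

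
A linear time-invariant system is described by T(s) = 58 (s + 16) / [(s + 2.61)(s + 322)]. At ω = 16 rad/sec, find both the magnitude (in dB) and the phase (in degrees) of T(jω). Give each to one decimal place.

|T| = -12.0 dB, ∠T = -38.6°

|j16 + 16| = √(16² + 16²) = 22.63
|j16 + 2.61| = √(16² + 2.61²) = 16.21
|j16 + 322| = √(16² + 322²) = 322.4
|T(j16)| = 58 × 22.63 / (16.21 × 322.4) = 0.2511
20 log₁₀(0.2511) = -12.00 dB
∠(j16 + 16) = arctan(16/16) = 45.00°
∠(j16 + 2.61) = arctan(16/2.61) = 80.74°
∠(j16 + 322) = arctan(16/322) = 2.84°
∠T(j16) = 45.00° − (80.74° + 2.84°) = -38.58°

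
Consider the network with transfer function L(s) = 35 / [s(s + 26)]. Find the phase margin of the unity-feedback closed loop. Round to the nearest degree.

Gain crossover: |L(jω)| = 1 at ω ≈ 1.34 rad/s.
∠L(j1.34) = −90° − arctan(1.34/26) ≈ -92.96°
PM = 180° + (-92.96°) = 87.04°

87°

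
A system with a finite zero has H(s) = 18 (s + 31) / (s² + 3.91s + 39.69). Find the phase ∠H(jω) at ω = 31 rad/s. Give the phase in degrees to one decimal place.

-127.5°

∠(j31 + 31) = arctan(31/31) = 45.00°
∠[(j31)² + 3.91(j31) + 39.69] = ∠[-921.31 + j121.21] = 172.51°
∠H(j31) = 45.00° − 172.51° = -127.51°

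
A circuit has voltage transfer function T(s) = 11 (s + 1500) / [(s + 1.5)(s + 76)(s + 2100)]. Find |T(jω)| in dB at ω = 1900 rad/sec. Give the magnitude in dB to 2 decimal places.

|j1900 + 1500| = √(1900² + 1500²) = 2421
|j1900 + 1.5| = √(1900² + 1.5²) = 1900
|j1900 + 76| = √(1900² + 76²) = 1902
|j1900 + 2100| = √(1900² + 2100²) = 2832
|T(j1900)| = 11 × 2421 / (1900 × 1902 × 2832) = 2.6026e-06
20 log₁₀(2.6026e-06) = -111.692 dB

-111.69 dB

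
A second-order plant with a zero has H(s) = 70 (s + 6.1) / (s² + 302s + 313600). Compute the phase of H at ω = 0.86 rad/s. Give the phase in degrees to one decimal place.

∠(j0.86 + 6.1) = arctan(0.86/6.1) = 8.02°
∠[(j0.86)² + 302(j0.86) + 313600] = ∠[3.136e+05 + j259.72] = 0.05°
∠H(j0.86) = 8.02° − 0.05° = 7.98°

8.0 deg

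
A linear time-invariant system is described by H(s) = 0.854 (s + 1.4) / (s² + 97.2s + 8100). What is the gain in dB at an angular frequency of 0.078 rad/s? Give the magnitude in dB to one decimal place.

-76.6 dB

|j0.078 + 1.4| = √(0.078² + 1.4²) = 1.402
|(j0.078)² + 97.2(j0.078) + 8100| = |8100 + j7.5816| = 8100
|H(j0.078)| = 0.854 × 1.402 / 8100 = 0.00014783
20 log₁₀(0.00014783) = -76.60 dB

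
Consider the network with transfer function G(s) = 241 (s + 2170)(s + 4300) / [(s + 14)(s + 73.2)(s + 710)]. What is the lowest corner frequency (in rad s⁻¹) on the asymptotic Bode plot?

14 rad s⁻¹

Break frequencies occur at each pole and zero magnitude: 14 rad s⁻¹, 73.2 rad s⁻¹, 710 rad s⁻¹, 2170 rad s⁻¹, 4300 rad s⁻¹.
The lowest is 14 rad s⁻¹.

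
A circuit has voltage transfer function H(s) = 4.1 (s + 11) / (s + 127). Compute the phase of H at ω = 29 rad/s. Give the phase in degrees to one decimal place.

∠(j29 + 11) = arctan(29/11) = 69.23°
∠(j29 + 127) = arctan(29/127) = 12.86°
∠H(j29) = 69.23° − 12.86° = 56.36°

56.4°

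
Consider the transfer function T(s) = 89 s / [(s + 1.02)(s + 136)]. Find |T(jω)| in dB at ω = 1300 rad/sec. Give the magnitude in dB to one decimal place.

-23.3 dB

|j1300| = 1300
|j1300 + 1.02| = √(1300² + 1.02²) = 1300
|j1300 + 136| = √(1300² + 136²) = 1307
|T(j1300)| = 89 × 1300 / (1300 × 1307) = 0.06809
20 log₁₀(0.06809) = -23.34 dB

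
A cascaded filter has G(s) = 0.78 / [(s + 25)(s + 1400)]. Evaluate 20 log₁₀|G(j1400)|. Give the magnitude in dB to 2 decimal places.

-131.01 dB

|j1400 + 25| = √(1400² + 25²) = 1400
|j1400 + 1400| = √(1400² + 1400²) = 1980
|G(j1400)| = 0.78 / (1400 × 1980) = 2.8135e-07
20 log₁₀(2.8135e-07) = -131.015 dB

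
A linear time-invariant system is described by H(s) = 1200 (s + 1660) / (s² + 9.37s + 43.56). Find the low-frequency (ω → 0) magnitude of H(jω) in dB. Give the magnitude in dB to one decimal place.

H(0) = 1200 × 1660 / 43.56 = 45730
20 log₁₀(45730) = 93.20 dB

93.2 dB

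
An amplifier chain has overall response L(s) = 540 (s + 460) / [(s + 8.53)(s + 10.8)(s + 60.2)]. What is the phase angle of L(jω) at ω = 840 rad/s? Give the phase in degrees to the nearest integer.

∠(j840 + 460) = arctan(840/460) = 61.29°
∠(j840 + 8.53) = arctan(840/8.53) = 89.42°
∠(j840 + 10.8) = arctan(840/10.8) = 89.26°
∠(j840 + 60.2) = arctan(840/60.2) = 85.90°
∠L(j840) = 61.29° − (89.42° + 89.26° + 85.90°) = -203.29°

-203°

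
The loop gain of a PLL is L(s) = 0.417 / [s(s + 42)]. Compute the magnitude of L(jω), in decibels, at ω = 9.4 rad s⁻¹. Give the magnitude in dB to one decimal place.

|j9.4 + 42| = √(9.4² + 42²) = 43.04
|j9.4| = 9.4
|L(j9.4)| = 0.417 / (43.04 × 9.4) = 0.0010307
20 log₁₀(0.0010307) = -59.74 dB

-59.7 dB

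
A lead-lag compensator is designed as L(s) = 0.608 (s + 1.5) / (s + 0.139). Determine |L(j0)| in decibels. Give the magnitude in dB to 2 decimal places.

16.34 dB

L(0) = 0.608 × 1.5 / 0.139 = 6.5612
20 log₁₀(6.5612) = 16.340 dB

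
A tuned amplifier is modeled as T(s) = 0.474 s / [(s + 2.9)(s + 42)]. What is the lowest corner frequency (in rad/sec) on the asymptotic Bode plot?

Break frequencies occur at each pole and zero magnitude: 2.9 rad/sec, 42 rad/sec.
The lowest is 2.9 rad/sec.

2.9 rad/sec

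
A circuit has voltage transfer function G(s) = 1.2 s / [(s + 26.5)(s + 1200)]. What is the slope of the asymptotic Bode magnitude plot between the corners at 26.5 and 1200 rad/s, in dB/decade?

In this band the factors already past their corner are: 1 differentiator zero, pole at 26.5; net slope = 0 dB/decade.

0 dB/decade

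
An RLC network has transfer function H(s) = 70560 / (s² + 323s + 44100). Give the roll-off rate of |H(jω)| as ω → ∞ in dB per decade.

-40 dB/decade

With 0 zeros and 2 poles, the high-frequency asymptotic slope is 20 × (0 − 2) = -40 dB/decade.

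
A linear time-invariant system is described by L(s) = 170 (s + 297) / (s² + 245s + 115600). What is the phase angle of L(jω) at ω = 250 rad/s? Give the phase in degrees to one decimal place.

∠(j250 + 297) = arctan(250/297) = 40.09°
∠[(j250)² + 245(j250) + 115600] = ∠[53100 + j61250] = 49.08°
∠L(j250) = 40.09° − 49.08° = -8.99°

-9.0°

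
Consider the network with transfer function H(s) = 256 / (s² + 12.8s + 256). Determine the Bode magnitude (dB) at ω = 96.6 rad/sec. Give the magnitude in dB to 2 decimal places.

-31.07 dB

|(j96.6)² + 12.8(j96.6) + 256| = |-9075.6 + j1236.5| = 9159
|H(j96.6)| = 256 / 9159 = 0.027949
20 log₁₀(0.027949) = -31.073 dB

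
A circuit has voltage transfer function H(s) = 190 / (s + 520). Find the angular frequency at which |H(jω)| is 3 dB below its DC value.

For a single-pole low-pass, the −3 dB point is at the pole: ω = 520 rad/s.

520 rad/s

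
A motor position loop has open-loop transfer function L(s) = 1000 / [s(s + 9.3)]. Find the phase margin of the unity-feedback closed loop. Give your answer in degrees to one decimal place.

16.7°

Gain crossover: |L(jω)| = 1 at ω ≈ 30.9 rad/s.
∠L(j30.9) = −90° − arctan(30.9/9.3) ≈ -163.27°
PM = 180° + (-163.27°) = 16.73°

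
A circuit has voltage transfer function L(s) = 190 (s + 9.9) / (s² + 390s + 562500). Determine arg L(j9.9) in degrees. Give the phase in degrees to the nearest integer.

45 deg

∠(j9.9 + 9.9) = arctan(9.9/9.9) = 45.00°
∠[(j9.9)² + 390(j9.9) + 562500] = ∠[5.624e+05 + j3861] = 0.39°
∠L(j9.9) = 45.00° − 0.39° = 44.61°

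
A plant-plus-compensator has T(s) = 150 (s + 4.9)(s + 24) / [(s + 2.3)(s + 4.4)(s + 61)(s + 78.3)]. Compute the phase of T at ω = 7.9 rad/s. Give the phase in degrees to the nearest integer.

-71°

∠(j7.9 + 4.9) = arctan(7.9/4.9) = 58.19°
∠(j7.9 + 24) = arctan(7.9/24) = 18.22°
∠(j7.9 + 2.3) = arctan(7.9/2.3) = 73.77°
∠(j7.9 + 4.4) = arctan(7.9/4.4) = 60.88°
∠(j7.9 + 61) = arctan(7.9/61) = 7.38°
∠(j7.9 + 78.3) = arctan(7.9/78.3) = 5.76°
∠T(j7.9) = 58.19° + 18.22° − (73.77° + 60.88° + 7.38° + 5.76°) = -71.38°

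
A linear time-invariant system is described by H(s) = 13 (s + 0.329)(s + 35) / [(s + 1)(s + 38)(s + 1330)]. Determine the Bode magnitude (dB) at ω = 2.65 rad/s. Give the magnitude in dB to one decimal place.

|j2.65 + 0.329| = √(2.65² + 0.329²) = 2.67
|j2.65 + 35| = √(2.65² + 35²) = 35.1
|j2.65 + 1| = √(2.65² + 1²) = 2.832
|j2.65 + 38| = √(2.65² + 38²) = 38.09
|j2.65 + 1330| = √(2.65² + 1330²) = 1330
|H(j2.65)| = 13 × 2.67 × 35.1 / (2.832 × 38.09 × 1330) = 0.0084913
20 log₁₀(0.0084913) = -41.42 dB

-41.4 dB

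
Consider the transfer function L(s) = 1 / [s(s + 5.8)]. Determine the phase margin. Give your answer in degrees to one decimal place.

88.3°

Gain crossover: |L(jω)| = 1 at ω ≈ 0.172 rad/s.
∠L(j0.172) = −90° − arctan(0.172/5.8) ≈ -91.70°
PM = 180° + (-91.70°) = 88.30°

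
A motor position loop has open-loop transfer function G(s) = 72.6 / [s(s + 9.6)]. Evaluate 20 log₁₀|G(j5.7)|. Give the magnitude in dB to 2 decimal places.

1.14 dB

|j5.7 + 9.6| = √(5.7² + 9.6²) = 11.16
|j5.7| = 5.7
|G(j5.7)| = 72.6 / (11.16 × 5.7) = 1.1408
20 log₁₀(1.1408) = 1.144 dB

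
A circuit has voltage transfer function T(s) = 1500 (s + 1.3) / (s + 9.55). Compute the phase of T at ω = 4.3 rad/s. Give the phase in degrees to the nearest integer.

∠(j4.3 + 1.3) = arctan(4.3/1.3) = 73.18°
∠(j4.3 + 9.55) = arctan(4.3/9.55) = 24.24°
∠T(j4.3) = 73.18° − 24.24° = 48.94°

49°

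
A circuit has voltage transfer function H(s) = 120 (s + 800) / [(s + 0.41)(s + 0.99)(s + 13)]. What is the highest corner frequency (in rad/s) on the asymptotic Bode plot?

800 rad/s

Break frequencies occur at each pole and zero magnitude: 0.41 rad/s, 0.99 rad/s, 13 rad/s, 800 rad/s.
The highest is 800 rad/s.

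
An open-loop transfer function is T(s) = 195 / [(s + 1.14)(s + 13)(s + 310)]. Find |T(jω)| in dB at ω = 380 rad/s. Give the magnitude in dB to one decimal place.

-111.2 dB

|j380 + 1.14| = √(380² + 1.14²) = 380
|j380 + 13| = √(380² + 13²) = 380.2
|j380 + 310| = √(380² + 310²) = 490.4
|T(j380)| = 195 / (380 × 380.2 × 490.4) = 2.752e-06
20 log₁₀(2.752e-06) = -111.21 dB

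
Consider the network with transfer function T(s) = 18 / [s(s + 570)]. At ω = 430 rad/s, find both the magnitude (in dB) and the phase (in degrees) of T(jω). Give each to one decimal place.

|j430 + 570| = √(430² + 570²) = 714
|j430| = 430
|T(j430)| = 18 / (714 × 430) = 5.8628e-05
20 log₁₀(5.8628e-05) = -84.64 dB
∠(j430 + 570) = arctan(430/570) = 37.03°
∠(j430) = 90.00°
∠T(j430) = − (37.03° + 90.00°) = -127.03°

|T| = -84.6 dB, ∠T = -127.0°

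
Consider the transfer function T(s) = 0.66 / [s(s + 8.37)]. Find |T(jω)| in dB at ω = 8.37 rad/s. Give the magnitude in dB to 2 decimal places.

|j8.37 + 8.37| = √(8.37² + 8.37²) = 11.84
|j8.37| = 8.37
|T(j8.37)| = 0.66 / (11.84 × 8.37) = 0.0066616
20 log₁₀(0.0066616) = -43.528 dB

-43.53 dB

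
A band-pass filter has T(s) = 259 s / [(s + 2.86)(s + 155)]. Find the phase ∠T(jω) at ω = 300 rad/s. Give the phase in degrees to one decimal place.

∠(j300) = 90.00°
∠(j300 + 2.86) = arctan(300/2.86) = 89.45°
∠(j300 + 155) = arctan(300/155) = 62.68°
∠T(j300) = 90.00° − (89.45° + 62.68°) = -62.13°

-62.1°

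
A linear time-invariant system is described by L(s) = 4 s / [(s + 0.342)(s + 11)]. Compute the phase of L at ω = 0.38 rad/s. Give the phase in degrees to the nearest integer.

40 deg

∠(j0.38) = 90.00°
∠(j0.38 + 0.342) = arctan(0.38/0.342) = 48.01°
∠(j0.38 + 11) = arctan(0.38/11) = 1.98°
∠L(j0.38) = 90.00° − (48.01° + 1.98°) = 40.01°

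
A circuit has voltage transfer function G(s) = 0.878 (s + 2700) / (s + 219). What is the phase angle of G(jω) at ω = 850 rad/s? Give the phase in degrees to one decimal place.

-58.1°

∠(j850 + 2700) = arctan(850/2700) = 17.47°
∠(j850 + 219) = arctan(850/219) = 75.55°
∠G(j850) = 17.47° − 75.55° = -58.08°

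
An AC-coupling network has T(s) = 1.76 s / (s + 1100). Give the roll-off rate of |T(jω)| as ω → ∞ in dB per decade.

With 1 zero and 1 pole, the high-frequency asymptotic slope is 20 × (1 − 1) = 0 dB/decade.

0 dB/decade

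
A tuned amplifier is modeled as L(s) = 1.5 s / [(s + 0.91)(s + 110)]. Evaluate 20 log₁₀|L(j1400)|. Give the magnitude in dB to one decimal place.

-59.4 dB

|j1400| = 1400
|j1400 + 0.91| = √(1400² + 0.91²) = 1400
|j1400 + 110| = √(1400² + 110²) = 1404
|L(j1400)| = 1.5 × 1400 / (1400 × 1404) = 0.0010681
20 log₁₀(0.0010681) = -59.43 dB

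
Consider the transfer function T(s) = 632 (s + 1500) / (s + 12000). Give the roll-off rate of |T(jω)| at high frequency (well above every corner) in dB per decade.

With 1 zero and 1 pole, the high-frequency asymptotic slope is 20 × (1 − 1) = 0 dB/decade.

0 dB/decade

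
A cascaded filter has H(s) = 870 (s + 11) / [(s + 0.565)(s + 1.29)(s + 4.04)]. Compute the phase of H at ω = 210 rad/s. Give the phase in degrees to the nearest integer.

-181 deg

∠(j210 + 11) = arctan(210/11) = 87.00°
∠(j210 + 0.565) = arctan(210/0.565) = 89.85°
∠(j210 + 1.29) = arctan(210/1.29) = 89.65°
∠(j210 + 4.04) = arctan(210/4.04) = 88.90°
∠H(j210) = 87.00° − (89.85° + 89.65° + 88.90°) = -181.39°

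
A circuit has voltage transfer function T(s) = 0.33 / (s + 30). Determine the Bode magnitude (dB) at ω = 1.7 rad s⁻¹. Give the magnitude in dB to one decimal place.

|j1.7 + 30| = √(1.7² + 30²) = 30.05
|T(j1.7)| = 0.33 / 30.05 = 0.010982
20 log₁₀(0.010982) = -39.19 dB

-39.2 dB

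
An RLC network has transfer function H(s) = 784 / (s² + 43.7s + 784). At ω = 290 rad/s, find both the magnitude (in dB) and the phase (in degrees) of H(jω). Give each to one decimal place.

|(j290)² + 43.7(j290) + 784| = |-83316 + j12673| = 8.427e+04
|H(j290)| = 784 / 8.427e+04 = 0.009303
20 log₁₀(0.009303) = -40.63 dB
∠[(j290)² + 43.7(j290) + 784] = ∠[-83316 + j12673] = 171.35°
∠H(j290) = −171.35° = -171.35°

|H| = -40.6 dB, ∠H = -171.4°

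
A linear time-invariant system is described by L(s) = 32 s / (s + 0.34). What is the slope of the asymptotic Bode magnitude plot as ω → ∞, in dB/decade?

With 1 zero and 1 pole, the high-frequency asymptotic slope is 20 × (1 − 1) = 0 dB/decade.

0 dB/decade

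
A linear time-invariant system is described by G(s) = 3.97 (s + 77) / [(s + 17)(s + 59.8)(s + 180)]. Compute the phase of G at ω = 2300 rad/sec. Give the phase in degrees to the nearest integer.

∠(j2300 + 77) = arctan(2300/77) = 88.08°
∠(j2300 + 17) = arctan(2300/17) = 89.58°
∠(j2300 + 59.8) = arctan(2300/59.8) = 88.51°
∠(j2300 + 180) = arctan(2300/180) = 85.53°
∠G(j2300) = 88.08° − (89.58° + 88.51° + 85.53°) = -175.53°

-176°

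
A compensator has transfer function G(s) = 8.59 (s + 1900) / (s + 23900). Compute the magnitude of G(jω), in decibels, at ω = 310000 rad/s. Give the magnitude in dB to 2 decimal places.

18.65 dB

|j310000 + 1900| = √(310000² + 1900²) = 3.1e+05
|j310000 + 23900| = √(310000² + 23900²) = 3.109e+05
|G(j310000)| = 8.59 × 3.1e+05 / 3.109e+05 = 8.5647
20 log₁₀(8.5647) = 18.654 dB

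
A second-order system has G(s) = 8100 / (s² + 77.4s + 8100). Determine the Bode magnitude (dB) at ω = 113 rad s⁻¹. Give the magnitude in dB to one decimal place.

-1.8 dB

|(j113)² + 77.4(j113) + 8100| = |-4669 + j8746.2| = 9914
|G(j113)| = 8100 / 9914 = 0.81699
20 log₁₀(0.81699) = -1.76 dB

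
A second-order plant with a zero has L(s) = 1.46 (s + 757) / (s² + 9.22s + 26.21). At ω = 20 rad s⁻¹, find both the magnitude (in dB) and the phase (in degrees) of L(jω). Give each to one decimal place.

|j20 + 757| = √(20² + 757²) = 757.3
|(j20)² + 9.22(j20) + 26.21| = |-373.79 + j184.4| = 416.8
|L(j20)| = 1.46 × 757.3 / 416.8 = 2.6526
20 log₁₀(2.6526) = 8.47 dB
∠(j20 + 757) = arctan(20/757) = 1.51°
∠[(j20)² + 9.22(j20) + 26.21] = ∠[-373.79 + j184.4] = 153.74°
∠L(j20) = 1.51° − 153.74° = -152.23°

|L| = 8.5 dB, ∠L = -152.2°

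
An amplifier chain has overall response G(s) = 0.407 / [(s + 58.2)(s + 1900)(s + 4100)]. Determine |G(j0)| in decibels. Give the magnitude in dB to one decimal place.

G(0) = 0.407 / (58.2 × 1900 × 4100) = 8.9771e-10
20 log₁₀(8.9771e-10) = -180.94 dB

-180.9 dB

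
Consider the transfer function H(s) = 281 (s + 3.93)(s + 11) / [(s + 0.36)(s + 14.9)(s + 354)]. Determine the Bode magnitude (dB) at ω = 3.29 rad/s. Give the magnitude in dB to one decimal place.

-0.7 dB

|j3.29 + 3.93| = √(3.29² + 3.93²) = 5.125
|j3.29 + 11| = √(3.29² + 11²) = 11.48
|j3.29 + 0.36| = √(3.29² + 0.36²) = 3.31
|j3.29 + 14.9| = √(3.29² + 14.9²) = 15.26
|j3.29 + 354| = √(3.29² + 354²) = 354
|H(j3.29)| = 281 × 5.125 × 11.48 / (3.31 × 15.26 × 354) = 0.92491
20 log₁₀(0.92491) = -0.68 dB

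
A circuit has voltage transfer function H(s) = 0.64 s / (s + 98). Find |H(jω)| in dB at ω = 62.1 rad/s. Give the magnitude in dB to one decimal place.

|j62.1| = 62.1
|j62.1 + 98| = √(62.1² + 98²) = 116
|H(j62.1)| = 0.64 × 62.1 / 116 = 0.34256
20 log₁₀(0.34256) = -9.31 dB

-9.3 dB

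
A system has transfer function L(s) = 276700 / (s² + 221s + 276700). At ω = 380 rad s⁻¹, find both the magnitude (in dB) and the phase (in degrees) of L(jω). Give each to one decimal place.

|L| = 4.9 dB, ∠L = -32.4°

|(j380)² + 221(j380) + 276700| = |1.323e+05 + j83980| = 1.567e+05
|L(j380)| = 276700 / 1.567e+05 = 1.7658
20 log₁₀(1.7658) = 4.94 dB
∠[(j380)² + 221(j380) + 276700] = ∠[1.323e+05 + j83980] = 32.41°
∠L(j380) = −32.41° = -32.41°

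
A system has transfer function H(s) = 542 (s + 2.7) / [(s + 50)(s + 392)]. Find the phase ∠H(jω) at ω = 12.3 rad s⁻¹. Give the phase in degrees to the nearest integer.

62°

∠(j12.3 + 2.7) = arctan(12.3/2.7) = 77.62°
∠(j12.3 + 50) = arctan(12.3/50) = 13.82°
∠(j12.3 + 392) = arctan(12.3/392) = 1.80°
∠H(j12.3) = 77.62° − (13.82° + 1.80°) = 62.00°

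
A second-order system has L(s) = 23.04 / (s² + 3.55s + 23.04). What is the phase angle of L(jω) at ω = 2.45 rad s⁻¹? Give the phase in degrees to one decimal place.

-27.0°

∠[(j2.45)² + 3.55(j2.45) + 23.04] = ∠[17.037 + j8.6975] = 27.04°
∠L(j2.45) = −27.04° = -27.04°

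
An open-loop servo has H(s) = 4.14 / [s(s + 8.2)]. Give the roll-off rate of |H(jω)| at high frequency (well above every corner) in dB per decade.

With 0 zeros and 2 poles, the high-frequency asymptotic slope is 20 × (0 − 2) = -40 dB/decade.

-40 dB/decade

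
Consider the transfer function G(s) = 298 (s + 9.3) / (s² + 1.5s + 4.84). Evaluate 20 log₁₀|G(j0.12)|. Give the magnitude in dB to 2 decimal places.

|j0.12 + 9.3| = √(0.12² + 9.3²) = 9.301
|(j0.12)² + 1.5(j0.12) + 4.84| = |4.8256 + j0.18| = 4.829
|G(j0.12)| = 298 × 9.301 / 4.829 = 573.96
20 log₁₀(573.96) = 55.178 dB

55.18 dB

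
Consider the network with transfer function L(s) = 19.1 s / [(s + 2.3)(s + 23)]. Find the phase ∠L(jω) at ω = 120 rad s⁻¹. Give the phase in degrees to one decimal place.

∠(j120) = 90.00°
∠(j120 + 2.3) = arctan(120/2.3) = 88.90°
∠(j120 + 23) = arctan(120/23) = 79.15°
∠L(j120) = 90.00° − (88.90° + 79.15°) = -78.05°

-78.1°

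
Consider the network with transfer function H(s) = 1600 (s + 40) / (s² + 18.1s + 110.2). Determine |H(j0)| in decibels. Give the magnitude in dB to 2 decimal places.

H(0) = 1600 × 40 / 110.2 = 580.76
20 log₁₀(580.76) = 55.280 dB

55.28 dB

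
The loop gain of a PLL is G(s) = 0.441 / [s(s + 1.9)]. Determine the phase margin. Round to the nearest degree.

Gain crossover: |G(jω)| = 1 at ω ≈ 0.23 rad/s.
∠G(j0.23) = −90° − arctan(0.23/1.9) ≈ -96.91°
PM = 180° + (-96.91°) = 83.09°

83°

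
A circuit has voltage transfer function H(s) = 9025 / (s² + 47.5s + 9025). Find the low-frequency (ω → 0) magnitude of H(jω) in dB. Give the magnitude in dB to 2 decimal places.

H(0) = 9025 / 9025 = 1
20 log₁₀(1) = 0.000 dB

0.00 dB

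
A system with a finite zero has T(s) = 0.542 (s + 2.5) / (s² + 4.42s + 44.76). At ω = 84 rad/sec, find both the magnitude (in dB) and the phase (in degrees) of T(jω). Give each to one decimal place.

|j84 + 2.5| = √(84² + 2.5²) = 84.04
|(j84)² + 4.42(j84) + 44.76| = |-7011.2 + j371.28| = 7021
|T(j84)| = 0.542 × 84.04 / 7021 = 0.0064874
20 log₁₀(0.0064874) = -43.76 dB
∠(j84 + 2.5) = arctan(84/2.5) = 88.30°
∠[(j84)² + 4.42(j84) + 44.76] = ∠[-7011.2 + j371.28] = 176.97°
∠T(j84) = 88.30° − 176.97° = -88.67°

|T| = -43.8 dB, ∠T = -88.7°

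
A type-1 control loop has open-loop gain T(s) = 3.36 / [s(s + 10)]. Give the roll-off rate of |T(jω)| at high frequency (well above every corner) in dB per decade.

With 0 zeros and 2 poles, the high-frequency asymptotic slope is 20 × (0 − 2) = -40 dB/decade.

-40 dB/decade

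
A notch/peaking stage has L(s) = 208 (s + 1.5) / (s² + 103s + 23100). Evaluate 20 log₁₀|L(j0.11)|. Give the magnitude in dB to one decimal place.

|j0.11 + 1.5| = √(0.11² + 1.5²) = 1.504
|(j0.11)² + 103(j0.11) + 23100| = |23100 + j11.33| = 2.31e+04
|L(j0.11)| = 208 × 1.504 / 2.31e+04 = 0.013543
20 log₁₀(0.013543) = -37.37 dB

-37.4 dB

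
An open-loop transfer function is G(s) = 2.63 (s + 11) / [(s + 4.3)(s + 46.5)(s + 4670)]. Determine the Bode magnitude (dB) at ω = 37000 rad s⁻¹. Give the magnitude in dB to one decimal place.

-174.4 dB

|j37000 + 11| = √(37000² + 11²) = 3.7e+04
|j37000 + 4.3| = √(37000² + 4.3²) = 3.7e+04
|j37000 + 46.5| = √(37000² + 46.5²) = 3.7e+04
|j37000 + 4670| = √(37000² + 4670²) = 3.729e+04
|G(j37000)| = 2.63 × 3.7e+04 / (3.7e+04 × 3.7e+04 × 3.729e+04) = 1.906e-09
20 log₁₀(1.906e-09) = -174.40 dB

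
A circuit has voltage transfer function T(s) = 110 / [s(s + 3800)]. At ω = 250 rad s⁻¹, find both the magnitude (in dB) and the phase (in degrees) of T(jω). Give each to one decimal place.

|j250 + 3800| = √(250² + 3800²) = 3808
|j250| = 250
|T(j250)| = 110 / (3808 × 250) = 0.00011554
20 log₁₀(0.00011554) = -78.75 dB
∠(j250 + 3800) = arctan(250/3800) = 3.76°
∠(j250) = 90.00°
∠T(j250) = − (3.76° + 90.00°) = -93.76°

|T| = -78.7 dB, ∠T = -93.8°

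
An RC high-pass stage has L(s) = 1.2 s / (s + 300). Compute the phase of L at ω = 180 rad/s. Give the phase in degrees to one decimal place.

∠(j180) = 90.00°
∠(j180 + 300) = arctan(180/300) = 30.96°
∠L(j180) = 90.00° − 30.96° = 59.04°

59.0°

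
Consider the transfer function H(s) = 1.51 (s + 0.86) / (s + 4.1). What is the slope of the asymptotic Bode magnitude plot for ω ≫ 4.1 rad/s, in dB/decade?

0 dB/decade

With 1 zero and 1 pole, the high-frequency asymptotic slope is 20 × (1 − 1) = 0 dB/decade.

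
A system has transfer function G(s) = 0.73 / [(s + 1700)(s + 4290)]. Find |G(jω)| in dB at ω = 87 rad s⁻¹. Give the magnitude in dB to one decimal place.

-140.0 dB

|j87 + 1700| = √(87² + 1700²) = 1702
|j87 + 4290| = √(87² + 4290²) = 4291
|G(j87)| = 0.73 / (1702 × 4291) = 9.9945e-08
20 log₁₀(9.9945e-08) = -140.00 dB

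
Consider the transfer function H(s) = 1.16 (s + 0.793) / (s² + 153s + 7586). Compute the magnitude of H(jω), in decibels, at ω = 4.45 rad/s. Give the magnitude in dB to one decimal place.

-63.2 dB

|j4.45 + 0.793| = √(4.45² + 0.793²) = 4.52
|(j4.45)² + 153(j4.45) + 7586| = |7566.2 + j680.85| = 7597
|H(j4.45)| = 1.16 × 4.52 / 7597 = 0.0006902
20 log₁₀(0.0006902) = -63.22 dB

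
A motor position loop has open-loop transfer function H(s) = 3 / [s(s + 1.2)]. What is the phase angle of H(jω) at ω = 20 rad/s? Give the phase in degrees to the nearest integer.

-177°

∠(j20 + 1.2) = arctan(20/1.2) = 86.57°
∠(j20) = 90.00°
∠H(j20) = − (86.57° + 90.00°) = -176.57°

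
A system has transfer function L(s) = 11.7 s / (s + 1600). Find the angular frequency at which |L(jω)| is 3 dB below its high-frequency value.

1600 rad/s

For a single-pole high-pass, the −3 dB point is at the pole: ω = 1600 rad/s.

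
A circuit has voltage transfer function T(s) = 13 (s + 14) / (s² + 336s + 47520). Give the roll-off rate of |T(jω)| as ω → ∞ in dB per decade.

-20 dB/decade

With 1 zero and 2 poles, the high-frequency asymptotic slope is 20 × (1 − 2) = -20 dB/decade.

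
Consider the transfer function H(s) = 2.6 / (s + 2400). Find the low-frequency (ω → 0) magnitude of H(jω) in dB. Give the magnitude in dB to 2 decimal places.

-59.30 dB

H(0) = 2.6 / 2400 = 0.0010833
20 log₁₀(0.0010833) = -59.305 dB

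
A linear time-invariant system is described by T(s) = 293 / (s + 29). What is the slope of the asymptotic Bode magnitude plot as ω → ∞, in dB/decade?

With 0 zeros and 1 pole, the high-frequency asymptotic slope is 20 × (0 − 1) = -20 dB/decade.

-20 dB/decade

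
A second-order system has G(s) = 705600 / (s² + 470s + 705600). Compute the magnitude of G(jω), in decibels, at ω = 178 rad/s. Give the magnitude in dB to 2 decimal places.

|(j178)² + 470(j178) + 705600| = |6.7392e+05 + j83660| = 6.791e+05
|G(j178)| = 705600 / 6.791e+05 = 1.039
20 log₁₀(1.039) = 0.333 dB

0.33 dB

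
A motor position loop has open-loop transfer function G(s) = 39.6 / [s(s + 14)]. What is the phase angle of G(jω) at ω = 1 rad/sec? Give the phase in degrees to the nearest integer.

-94°

∠(j1 + 14) = arctan(1/14) = 4.09°
∠(j1) = 90.00°
∠G(j1) = − (4.09° + 90.00°) = -94.09°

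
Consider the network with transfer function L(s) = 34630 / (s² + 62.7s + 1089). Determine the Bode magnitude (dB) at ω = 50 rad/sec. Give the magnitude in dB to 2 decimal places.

20.06 dB

|(j50)² + 62.7(j50) + 1089| = |-1411 + j3135| = 3438
|L(j50)| = 34630 / 3438 = 10.073
20 log₁₀(10.073) = 20.063 dB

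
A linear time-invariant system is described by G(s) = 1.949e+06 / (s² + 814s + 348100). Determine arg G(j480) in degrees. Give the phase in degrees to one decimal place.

∠[(j480)² + 814(j480) + 348100] = ∠[1.177e+05 + j3.9072e+05] = 73.24°
∠G(j480) = −73.24° = -73.24°

-73.2°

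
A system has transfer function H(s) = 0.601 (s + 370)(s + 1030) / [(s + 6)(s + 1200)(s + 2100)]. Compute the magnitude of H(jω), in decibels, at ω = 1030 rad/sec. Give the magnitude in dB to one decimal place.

|j1030 + 370| = √(1030² + 370²) = 1094
|j1030 + 1030| = √(1030² + 1030²) = 1457
|j1030 + 6| = √(1030² + 6²) = 1030
|j1030 + 1200| = √(1030² + 1200²) = 1581
|j1030 + 2100| = √(1030² + 2100²) = 2339
|H(j1030)| = 0.601 × 1094 × 1457 / (1030 × 1581 × 2339) = 0.00025148
20 log₁₀(0.00025148) = -71.99 dB

-72.0 dB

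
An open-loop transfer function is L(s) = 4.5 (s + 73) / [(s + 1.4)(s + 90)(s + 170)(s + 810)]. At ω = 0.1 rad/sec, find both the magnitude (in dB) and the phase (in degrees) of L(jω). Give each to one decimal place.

|L| = -94.5 dB, ∠L = -4.1 deg

|j0.1 + 73| = √(0.1² + 73²) = 73
|j0.1 + 1.4| = √(0.1² + 1.4²) = 1.404
|j0.1 + 90| = √(0.1² + 90²) = 90
|j0.1 + 170| = √(0.1² + 170²) = 170
|j0.1 + 810| = √(0.1² + 810²) = 810
|L(j0.1)| = 4.5 × 73 / (1.404 × 90 × 170 × 810) = 1.8885e-05
20 log₁₀(1.8885e-05) = -94.48 dB
∠(j0.1 + 73) = arctan(0.1/73) = 0.08°
∠(j0.1 + 1.4) = arctan(0.1/1.4) = 4.09°
∠(j0.1 + 90) = arctan(0.1/90) = 0.06°
∠(j0.1 + 170) = arctan(0.1/170) = 0.03°
∠(j0.1 + 810) = arctan(0.1/810) = 0.01°
∠L(j0.1) = 0.08° − (4.09° + 0.06° + 0.03° + 0.01°) = -4.11°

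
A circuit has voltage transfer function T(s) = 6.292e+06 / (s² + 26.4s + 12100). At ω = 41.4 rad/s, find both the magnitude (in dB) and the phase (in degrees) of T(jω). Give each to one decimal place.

|T| = 55.6 dB, ∠T = -6.0 deg

|(j41.4)² + 26.4(j41.4) + 12100| = |10386 + j1093| = 1.044e+04
|T(j41.4)| = 6.292e+06 / 1.044e+04 = 602.49
20 log₁₀(602.49) = 55.60 dB
∠[(j41.4)² + 26.4(j41.4) + 12100] = ∠[10386 + j1093] = 6.01°
∠T(j41.4) = −6.01° = -6.01°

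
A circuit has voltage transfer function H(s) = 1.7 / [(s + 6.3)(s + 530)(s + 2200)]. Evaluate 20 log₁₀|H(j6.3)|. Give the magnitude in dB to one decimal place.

-135.7 dB

|j6.3 + 6.3| = √(6.3² + 6.3²) = 8.91
|j6.3 + 530| = √(6.3² + 530²) = 530
|j6.3 + 2200| = √(6.3² + 2200²) = 2200
|H(j6.3)| = 1.7 / (8.91 × 530 × 2200) = 1.6363e-07
20 log₁₀(1.6363e-07) = -135.72 dB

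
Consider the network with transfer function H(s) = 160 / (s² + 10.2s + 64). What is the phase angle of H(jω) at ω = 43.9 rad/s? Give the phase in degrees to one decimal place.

-166.5°

∠[(j43.9)² + 10.2(j43.9) + 64] = ∠[-1863.2 + j447.78] = 166.49°
∠H(j43.9) = −166.49° = -166.49°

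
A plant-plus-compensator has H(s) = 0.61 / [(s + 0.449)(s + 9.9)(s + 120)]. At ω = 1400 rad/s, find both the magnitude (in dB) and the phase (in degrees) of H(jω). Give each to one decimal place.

|j1400 + 0.449| = √(1400² + 0.449²) = 1400
|j1400 + 9.9| = √(1400² + 9.9²) = 1400
|j1400 + 120| = √(1400² + 120²) = 1405
|H(j1400)| = 0.61 / (1400 × 1400 × 1405) = 2.2149e-10
20 log₁₀(2.2149e-10) = -193.09 dB
∠(j1400 + 0.449) = arctan(1400/0.449) = 89.98°
∠(j1400 + 9.9) = arctan(1400/9.9) = 89.59°
∠(j1400 + 120) = arctan(1400/120) = 85.10°
∠H(j1400) = − (89.98° + 89.59° + 85.10°) = -264.68°

|H| = -193.1 dB, ∠H = -264.7°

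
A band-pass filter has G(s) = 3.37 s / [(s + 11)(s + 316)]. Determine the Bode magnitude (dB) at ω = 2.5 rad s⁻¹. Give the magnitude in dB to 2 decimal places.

|j2.5| = 2.5
|j2.5 + 11| = √(2.5² + 11²) = 11.28
|j2.5 + 316| = √(2.5² + 316²) = 316
|G(j2.5)| = 3.37 × 2.5 / (11.28 × 316) = 0.0023634
20 log₁₀(0.0023634) = -52.529 dB

-52.53 dB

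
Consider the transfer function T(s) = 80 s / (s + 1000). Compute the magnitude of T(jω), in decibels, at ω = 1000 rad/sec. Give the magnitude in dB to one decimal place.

|j1000| = 1000
|j1000 + 1000| = √(1000² + 1000²) = 1414
|T(j1000)| = 80 × 1000 / 1414 = 56.569
20 log₁₀(56.569) = 35.05 dB

35.1 dB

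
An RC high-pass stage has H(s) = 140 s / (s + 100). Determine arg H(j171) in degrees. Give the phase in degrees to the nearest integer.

30°

∠(j171) = 90.00°
∠(j171 + 100) = arctan(171/100) = 59.68°
∠H(j171) = 90.00° − 59.68° = 30.32°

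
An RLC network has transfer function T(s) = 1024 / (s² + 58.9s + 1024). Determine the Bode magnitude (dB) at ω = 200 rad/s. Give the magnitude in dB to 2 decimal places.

|(j200)² + 58.9(j200) + 1024| = |-38976 + j11780| = 4.072e+04
|T(j200)| = 1024 / 4.072e+04 = 0.025149
20 log₁₀(0.025149) = -31.990 dB

-31.99 dB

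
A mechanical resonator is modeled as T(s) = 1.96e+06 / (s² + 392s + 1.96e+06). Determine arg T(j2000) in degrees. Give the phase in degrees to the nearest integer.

-159°

∠[(j2000)² + 392(j2000) + 1.96e+06] = ∠[-2.04e+06 + j7.84e+05] = 158.98°
∠T(j2000) = −158.98° = -158.98°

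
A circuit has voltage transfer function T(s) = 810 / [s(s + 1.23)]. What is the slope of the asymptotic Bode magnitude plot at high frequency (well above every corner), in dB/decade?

With 0 zeros and 2 poles, the high-frequency asymptotic slope is 20 × (0 − 2) = -40 dB/decade.

-40 dB/decade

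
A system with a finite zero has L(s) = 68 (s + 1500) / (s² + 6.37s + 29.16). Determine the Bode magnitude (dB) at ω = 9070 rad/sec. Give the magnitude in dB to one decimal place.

-42.4 dB

|j9070 + 1500| = √(9070² + 1500²) = 9193
|(j9070)² + 6.37(j9070) + 29.16| = |-8.2265e+07 + j57776| = 8.226e+07
|L(j9070)| = 68 × 9193 / 8.226e+07 = 0.0075991
20 log₁₀(0.0075991) = -42.38 dB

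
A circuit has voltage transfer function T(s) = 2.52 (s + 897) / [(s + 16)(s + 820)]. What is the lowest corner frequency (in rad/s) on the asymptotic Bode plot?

Break frequencies occur at each pole and zero magnitude: 16 rad/s, 820 rad/s, 897 rad/s.
The lowest is 16 rad/s.

16 rad/s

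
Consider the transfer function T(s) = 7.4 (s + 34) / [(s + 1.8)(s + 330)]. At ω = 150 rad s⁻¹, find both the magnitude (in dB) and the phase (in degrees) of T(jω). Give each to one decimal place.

|j150 + 34| = √(150² + 34²) = 153.8
|j150 + 1.8| = √(150² + 1.8²) = 150
|j150 + 330| = √(150² + 330²) = 362.5
|T(j150)| = 7.4 × 153.8 / (150 × 362.5) = 0.020931
20 log₁₀(0.020931) = -33.58 dB
∠(j150 + 34) = arctan(150/34) = 77.23°
∠(j150 + 1.8) = arctan(150/1.8) = 89.31°
∠(j150 + 330) = arctan(150/330) = 24.44°
∠T(j150) = 77.23° − (89.31° + 24.44°) = -36.53°

|T| = -33.6 dB, ∠T = -36.5°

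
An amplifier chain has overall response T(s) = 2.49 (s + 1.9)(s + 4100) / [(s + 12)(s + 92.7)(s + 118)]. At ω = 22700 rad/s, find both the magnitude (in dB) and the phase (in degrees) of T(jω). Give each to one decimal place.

|j22700 + 1.9| = √(22700² + 1.9²) = 2.27e+04
|j22700 + 4100| = √(22700² + 4100²) = 2.307e+04
|j22700 + 12| = √(22700² + 12²) = 2.27e+04
|j22700 + 92.7| = √(22700² + 92.7²) = 2.27e+04
|j22700 + 118| = √(22700² + 118²) = 2.27e+04
|T(j22700)| = 2.49 × 2.27e+04 × 2.307e+04 / (2.27e+04 × 2.27e+04 × 2.27e+04) = 0.00011146
20 log₁₀(0.00011146) = -79.06 dB
∠(j22700 + 1.9) = arctan(22700/1.9) = 90.00°
∠(j22700 + 4100) = arctan(22700/4100) = 79.76°
∠(j22700 + 12) = arctan(22700/12) = 89.97°
∠(j22700 + 92.7) = arctan(22700/92.7) = 89.77°
∠(j22700 + 118) = arctan(22700/118) = 89.70°
∠T(j22700) = 90.00° + 79.76° − (89.97° + 89.77° + 89.70°) = -99.68°

|T| = -79.1 dB, ∠T = -99.7°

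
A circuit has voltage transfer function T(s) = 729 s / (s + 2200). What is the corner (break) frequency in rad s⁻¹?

The single real pole at s = −2200 gives a corner at ω = 2200 rad s⁻¹.

2200 rad s⁻¹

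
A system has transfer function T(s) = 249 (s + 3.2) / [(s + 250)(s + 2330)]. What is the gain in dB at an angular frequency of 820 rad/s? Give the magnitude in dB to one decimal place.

-20.3 dB

|j820 + 3.2| = √(820² + 3.2²) = 820
|j820 + 250| = √(820² + 250²) = 857.3
|j820 + 2330| = √(820² + 2330²) = 2470
|T(j820)| = 249 × 820 / (857.3 × 2470) = 0.096425
20 log₁₀(0.096425) = -20.32 dB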